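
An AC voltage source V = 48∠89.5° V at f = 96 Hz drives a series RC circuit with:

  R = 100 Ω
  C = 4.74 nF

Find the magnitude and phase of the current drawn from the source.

Step 1 — Angular frequency: ω = 2π·f = 2π·96 = 603.2 rad/s.
Step 2 — Component impedances:
  R: Z = R = 100 Ω
  C: Z = 1/(jωC) = -j/(ω·C) = 0 - j3.498e+05 Ω
Step 3 — Series combination: Z_total = R + C = 100 - j3.498e+05 Ω = 3.498e+05∠-90.0° Ω.
Step 4 — Source phasor: V = 48∠89.5° V = 0.4189 + j48 V.
Step 5 — Ohm's law: I = V / Z_total = (0.4189 + j48) / (100 - j3.498e+05) = -0.0001372 + j1.237e-06 A.
Step 6 — Convert to polar: |I| = 0.0001372 A, ∠I = 179.5°.

I = 0.0001372∠179.5° A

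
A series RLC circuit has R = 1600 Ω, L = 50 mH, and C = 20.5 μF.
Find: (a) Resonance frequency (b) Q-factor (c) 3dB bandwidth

Step 1 — Resonance: ω₀ = 1/√(LC) = 1/√(0.05·2.05e-05) = 987.7 rad/s.
Step 2 — f₀ = ω₀/(2π) = 157.2 Hz.
Step 3 — Series Q: Q = ω₀L/R = 987.7·0.05/1600 = 0.03087.
Step 4 — Bandwidth: Δω = ω₀/Q = 3.2e+04 rad/s; BW = Δω/(2π) = 5093 Hz.

(a) f₀ = 157.2 Hz  (b) Q = 0.03087  (c) BW = 5093 Hz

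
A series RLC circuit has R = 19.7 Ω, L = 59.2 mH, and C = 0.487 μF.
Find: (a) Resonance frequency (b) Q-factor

Step 1 — Resonance condition Im(Z)=0 gives ω₀ = 1/√(LC).
Step 2 — ω₀ = 1/√(0.0592·4.87e-07) = 5889 rad/s.
Step 3 — f₀ = ω₀/(2π) = 937.3 Hz.
Step 4 — Series Q: Q = ω₀L/R = 5889·0.0592/19.7 = 17.7.

(a) f₀ = 937.3 Hz  (b) Q = 17.7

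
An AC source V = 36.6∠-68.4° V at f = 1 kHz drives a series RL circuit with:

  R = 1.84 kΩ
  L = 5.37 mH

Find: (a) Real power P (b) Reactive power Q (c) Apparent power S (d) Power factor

Step 1 — Angular frequency: ω = 2π·f = 2π·1000 = 6283 rad/s.
Step 2 — Component impedances:
  R: Z = R = 1840 Ω
  L: Z = jωL = j·6283·0.00537 = 0 + j33.74 Ω
Step 3 — Series combination: Z_total = R + L = 1840 + j33.74 Ω = 1840∠1.1° Ω.
Step 4 — Source phasor: V = 36.6∠-68.4° V = 13.47 - j34.03 V.
Step 5 — Current: I = V / Z = 0.006981 - j0.01862 A = 0.01989∠-69.5° A.
Step 6 — Complex power: S = V·I* = 0.7278 + j0.01335 VA.
Step 7 — Real power: P = Re(S) = 0.7278 W.
Step 8 — Reactive power: Q = Im(S) = 0.01335 VAR.
Step 9 — Apparent power: |S| = 0.7279 VA.
Step 10 — Power factor: PF = P/|S| = 0.9998 (lagging).

(a) P = 0.7278 W  (b) Q = 0.01335 VAR  (c) S = 0.7279 VA  (d) PF = 0.9998 (lagging)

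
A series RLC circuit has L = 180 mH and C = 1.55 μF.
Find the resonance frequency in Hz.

Step 1 — Resonance condition Im(Z)=0 gives ω₀ = 1/√(LC).
Step 2 — ω₀ = 1/√(0.18·1.55e-06) = 1893 rad/s.
Step 3 — f₀ = ω₀/(2π) = 301.3 Hz.

f₀ = 301.3 Hz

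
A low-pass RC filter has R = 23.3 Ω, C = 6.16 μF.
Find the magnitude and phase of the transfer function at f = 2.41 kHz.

Step 1 — Angular frequency: ω = 2π·2410 = 1.514e+04 rad/s.
Step 2 — Transfer function: H(jω) = 1/(1 + jωRC).
Step 3 — Denominator: 1 + jωRC = 1 + j·1.514e+04·23.3·6.16e-06 = 1 + j2.173.
Step 4 — H = 0.1747 - j0.3797.
Step 5 — Magnitude: |H| = 0.418 (-7.6 dB); phase: φ = -65.3°.

|H| = 0.418 (-7.6 dB), φ = -65.3°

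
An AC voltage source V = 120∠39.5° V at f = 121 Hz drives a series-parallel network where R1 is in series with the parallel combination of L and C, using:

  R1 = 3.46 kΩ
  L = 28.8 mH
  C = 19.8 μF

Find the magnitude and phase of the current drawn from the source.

Step 1 — Angular frequency: ω = 2π·f = 2π·121 = 760.3 rad/s.
Step 2 — Component impedances:
  R1: Z = R = 3460 Ω
  L: Z = jωL = j·760.3·0.0288 = 0 + j21.9 Ω
  C: Z = 1/(jωC) = -j/(ω·C) = 0 - j66.43 Ω
Step 3 — Parallel branch: L || C = 1/(1/L + 1/C) = 0 + j32.66 Ω.
Step 4 — Series with R1: Z_total = R1 + (L || C) = 3460 + j32.66 Ω = 3460∠0.5° Ω.
Step 5 — Source phasor: V = 120∠39.5° V = 92.59 + j76.33 V.
Step 6 — Ohm's law: I = V / Z_total = (92.59 + j76.33) / (3460 + j32.66) = 0.02697 + j0.02181 A.
Step 7 — Convert to polar: |I| = 0.03468 A, ∠I = 39.0°.

I = 0.03468∠39.0° A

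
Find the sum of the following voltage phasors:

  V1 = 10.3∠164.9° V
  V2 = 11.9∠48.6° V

Step 1 — Convert each phasor to rectangular form:
  V1 = 10.3·(cos(164.9°) + j·sin(164.9°)) = -9.944 + j2.683 V
  V2 = 11.9·(cos(48.6°) + j·sin(48.6°)) = 7.87 + j8.926 V
Step 2 — Sum components: V_total = -2.075 + j11.61 V.
Step 3 — Convert to polar: |V_total| = 11.79 V, ∠V_total = 100.1°.

V_total = 11.79∠100.1° V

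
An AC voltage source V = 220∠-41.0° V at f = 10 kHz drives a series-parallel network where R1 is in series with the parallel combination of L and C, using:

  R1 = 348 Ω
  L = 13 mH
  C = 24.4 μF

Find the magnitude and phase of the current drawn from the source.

Step 1 — Angular frequency: ω = 2π·f = 2π·1e+04 = 6.283e+04 rad/s.
Step 2 — Component impedances:
  R1: Z = R = 348 Ω
  L: Z = jωL = j·6.283e+04·0.013 = 0 + j816.8 Ω
  C: Z = 1/(jωC) = -j/(ω·C) = 0 - j0.6523 Ω
Step 3 — Parallel branch: L || C = 1/(1/L + 1/C) = 0 - j0.6528 Ω.
Step 4 — Series with R1: Z_total = R1 + (L || C) = 348 - j0.6528 Ω = 348∠-0.1° Ω.
Step 5 — Source phasor: V = 220∠-41.0° V = 166 - j144.3 V.
Step 6 — Ohm's law: I = V / Z_total = (166 - j144.3) / (348 - j0.6528) = 0.4779 - j0.4139 A.
Step 7 — Convert to polar: |I| = 0.6322 A, ∠I = -40.9°.

I = 0.6322∠-40.9° A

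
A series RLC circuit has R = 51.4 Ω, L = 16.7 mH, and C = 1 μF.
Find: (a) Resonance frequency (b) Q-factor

Step 1 — Resonance condition Im(Z)=0 gives ω₀ = 1/√(LC).
Step 2 — ω₀ = 1/√(0.0167·1e-06) = 7738 rad/s.
Step 3 — f₀ = ω₀/(2π) = 1232 Hz.
Step 4 — Series Q: Q = ω₀L/R = 7738·0.0167/51.4 = 2.514.

(a) f₀ = 1232 Hz  (b) Q = 2.514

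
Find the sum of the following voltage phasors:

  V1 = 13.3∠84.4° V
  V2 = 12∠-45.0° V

Step 1 — Convert each phasor to rectangular form:
  V1 = 13.3·(cos(84.4°) + j·sin(84.4°)) = 1.298 + j13.24 V
  V2 = 12·(cos(-45.0°) + j·sin(-45.0°)) = 8.485 - j8.485 V
Step 2 — Sum components: V_total = 9.783 + j4.751 V.
Step 3 — Convert to polar: |V_total| = 10.88 V, ∠V_total = 25.9°.

V_total = 10.88∠25.9° V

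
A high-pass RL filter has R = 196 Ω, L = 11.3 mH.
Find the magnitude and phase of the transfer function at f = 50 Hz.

Step 1 — Angular frequency: ω = 2π·50 = 314.2 rad/s.
Step 2 — Transfer function: H(jω) = jωL/(R + jωL).
Step 3 — Numerator jωL = j·3.55; denominator R + jωL = 196 + j3.55.
Step 4 — H = 0.0003279 + j0.01811.
Step 5 — Magnitude: |H| = 0.01811 (-34.8 dB); phase: φ = 89.0°.

|H| = 0.01811 (-34.8 dB), φ = 89.0°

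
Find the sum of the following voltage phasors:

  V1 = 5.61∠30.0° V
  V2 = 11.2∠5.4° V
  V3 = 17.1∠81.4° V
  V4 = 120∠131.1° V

Step 1 — Convert each phasor to rectangular form:
  V1 = 5.61·(cos(30.0°) + j·sin(30.0°)) = 4.858 + j2.805 V
  V2 = 11.2·(cos(5.4°) + j·sin(5.4°)) = 11.15 + j1.054 V
  V3 = 17.1·(cos(81.4°) + j·sin(81.4°)) = 2.557 + j16.91 V
  V4 = 120·(cos(131.1°) + j·sin(131.1°)) = -78.89 + j90.43 V
Step 2 — Sum components: V_total = -60.32 + j111.2 V.
Step 3 — Convert to polar: |V_total| = 126.5 V, ∠V_total = 118.5°.

V_total = 126.5∠118.5° V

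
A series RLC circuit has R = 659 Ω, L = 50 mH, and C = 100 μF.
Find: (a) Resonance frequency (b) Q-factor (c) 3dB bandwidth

Step 1 — Resonance: ω₀ = 1/√(LC) = 1/√(0.05·0.0001) = 447.2 rad/s.
Step 2 — f₀ = ω₀/(2π) = 71.18 Hz.
Step 3 — Series Q: Q = ω₀L/R = 447.2·0.05/659 = 0.03393.
Step 4 — Bandwidth: Δω = ω₀/Q = 1.318e+04 rad/s; BW = Δω/(2π) = 2098 Hz.

(a) f₀ = 71.18 Hz  (b) Q = 0.03393  (c) BW = 2098 Hz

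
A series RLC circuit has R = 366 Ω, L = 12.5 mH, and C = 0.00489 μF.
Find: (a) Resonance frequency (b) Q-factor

Step 1 — Resonance condition Im(Z)=0 gives ω₀ = 1/√(LC).
Step 2 — ω₀ = 1/√(0.0125·4.89e-09) = 1.279e+05 rad/s.
Step 3 — f₀ = ω₀/(2π) = 2.036e+04 Hz.
Step 4 — Series Q: Q = ω₀L/R = 1.279e+05·0.0125/366 = 4.368.

(a) f₀ = 2.036e+04 Hz  (b) Q = 4.368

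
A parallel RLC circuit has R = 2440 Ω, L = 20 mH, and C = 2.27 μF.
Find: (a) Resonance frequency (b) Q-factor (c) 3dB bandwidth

Step 1 — Resonance: ω₀ = 1/√(LC) = 1/√(0.02·2.27e-06) = 4693 rad/s.
Step 2 — f₀ = ω₀/(2π) = 747 Hz.
Step 3 — Parallel Q: Q = R/(ω₀L) = 2440/(4693·0.02) = 25.99.
Step 4 — Bandwidth: Δω = ω₀/Q = 180.5 rad/s; BW = Δω/(2π) = 28.73 Hz.

(a) f₀ = 747 Hz  (b) Q = 25.99  (c) BW = 28.73 Hz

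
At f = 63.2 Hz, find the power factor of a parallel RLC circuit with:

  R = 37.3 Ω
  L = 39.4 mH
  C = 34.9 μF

Step 1 — Angular frequency: ω = 2π·f = 2π·63.2 = 397.1 rad/s.
Step 2 — Component impedances:
  R: Z = R = 37.3 Ω
  L: Z = jωL = j·397.1·0.0394 = 0 + j15.65 Ω
  C: Z = 1/(jωC) = -j/(ω·C) = 0 - j72.16 Ω
Step 3 — Parallel combination: 1/Z_total = 1/R + 1/L + 1/C; Z_total = 8.314 + j15.52 Ω = 17.61∠61.8° Ω.
Step 4 — Power factor: PF = cos(φ) = Re(Z)/|Z| = 8.314/17.61 = 0.4721.
Step 5 — Type: Im(Z) = 15.52 ⇒ lagging (phase φ = 61.8°).

PF = 0.4721 (lagging, φ = 61.8°)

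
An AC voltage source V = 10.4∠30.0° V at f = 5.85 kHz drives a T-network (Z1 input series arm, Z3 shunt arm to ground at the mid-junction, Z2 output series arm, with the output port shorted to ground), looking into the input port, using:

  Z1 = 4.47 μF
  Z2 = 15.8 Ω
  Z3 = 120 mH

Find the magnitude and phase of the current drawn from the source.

Step 1 — Angular frequency: ω = 2π·f = 2π·5850 = 3.676e+04 rad/s.
Step 2 — Component impedances:
  Z1: Z = 1/(jωC) = -j/(ω·C) = 0 - j6.086 Ω
  Z2: Z = R = 15.8 Ω
  Z3: Z = jωL = j·3.676e+04·0.12 = 0 + j4411 Ω
Step 3 — With the output port shorted to ground, the output series arm Z2 runs from the junction to ground; the shunt arm Z3 also runs from the junction to ground. They appear in parallel: Z3 || Z2 = 15.8 + j0.0566 Ω.
Step 4 — Series with input arm Z1: Z_in = Z1 + (Z3 || Z2) = 15.8 - j6.03 Ω = 16.91∠-20.9° Ω.
Step 5 — Source phasor: V = 10.4∠30.0° V = 9.007 + j5.2 V.
Step 6 — Ohm's law: I = V / Z_total = (9.007 + j5.2) / (15.8 - j6.03) = 0.3879 + j0.4772 A.
Step 7 — Convert to polar: |I| = 0.615 A, ∠I = 50.9°.

I = 0.615∠50.9° A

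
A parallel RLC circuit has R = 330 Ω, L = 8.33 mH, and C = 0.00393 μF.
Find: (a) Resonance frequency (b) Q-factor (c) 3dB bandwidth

Step 1 — Resonance: ω₀ = 1/√(LC) = 1/√(0.00833·3.93e-09) = 1.748e+05 rad/s.
Step 2 — f₀ = ω₀/(2π) = 2.782e+04 Hz.
Step 3 — Parallel Q: Q = R/(ω₀L) = 330/(1.748e+05·0.00833) = 0.2267.
Step 4 — Bandwidth: Δω = ω₀/Q = 7.711e+05 rad/s; BW = Δω/(2π) = 1.227e+05 Hz.

(a) f₀ = 2.782e+04 Hz  (b) Q = 0.2267  (c) BW = 1.227e+05 Hz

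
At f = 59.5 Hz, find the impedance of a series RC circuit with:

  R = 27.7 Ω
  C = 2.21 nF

Step 1 — Angular frequency: ω = 2π·f = 2π·59.5 = 373.8 rad/s.
Step 2 — Component impedances:
  R: Z = R = 27.7 Ω
  C: Z = 1/(jωC) = -j/(ω·C) = 0 - j1.21e+06 Ω
Step 3 — Series combination: Z_total = R + C = 27.7 - j1.21e+06 Ω = 1.21e+06∠-90.0° Ω.

Z = 27.7 - j1.21e+06 Ω = 1.21e+06∠-90.0° Ω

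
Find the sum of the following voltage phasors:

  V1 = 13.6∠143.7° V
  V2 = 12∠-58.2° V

Step 1 — Convert each phasor to rectangular form:
  V1 = 13.6·(cos(143.7°) + j·sin(143.7°)) = -10.96 + j8.051 V
  V2 = 12·(cos(-58.2°) + j·sin(-58.2°)) = 6.323 - j10.2 V
Step 2 — Sum components: V_total = -4.637 - j2.147 V.
Step 3 — Convert to polar: |V_total| = 5.11 V, ∠V_total = -155.2°.

V_total = 5.11∠-155.2° V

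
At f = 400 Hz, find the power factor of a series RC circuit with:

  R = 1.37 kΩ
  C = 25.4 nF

Step 1 — Angular frequency: ω = 2π·f = 2π·400 = 2513 rad/s.
Step 2 — Component impedances:
  R: Z = R = 1370 Ω
  C: Z = 1/(jωC) = -j/(ω·C) = 0 - j1.566e+04 Ω
Step 3 — Series combination: Z_total = R + C = 1370 - j1.566e+04 Ω = 1.572e+04∠-85.0° Ω.
Step 4 — Power factor: PF = cos(φ) = Re(Z)/|Z| = 1370/15725 = 0.08712.
Step 5 — Type: Im(Z) = -1.566e+04 ⇒ leading (phase φ = -85.0°).

PF = 0.08712 (leading, φ = -85.0°)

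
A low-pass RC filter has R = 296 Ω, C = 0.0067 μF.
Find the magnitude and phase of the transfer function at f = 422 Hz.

Step 1 — Angular frequency: ω = 2π·422 = 2652 rad/s.
Step 2 — Transfer function: H(jω) = 1/(1 + jωRC).
Step 3 — Denominator: 1 + jωRC = 1 + j·2652·296·6.7e-09 = 1 + j0.005258.
Step 4 — H = 1 - j0.005258.
Step 5 — Magnitude: |H| = 1 (-0.0 dB); phase: φ = -0.3°.

|H| = 1 (-0.0 dB), φ = -0.3°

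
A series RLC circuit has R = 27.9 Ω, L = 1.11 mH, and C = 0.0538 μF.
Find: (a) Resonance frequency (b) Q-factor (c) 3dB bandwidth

Step 1 — Resonance: ω₀ = 1/√(LC) = 1/√(0.00111·5.38e-08) = 1.294e+05 rad/s.
Step 2 — f₀ = ω₀/(2π) = 2.06e+04 Hz.
Step 3 — Series Q: Q = ω₀L/R = 1.294e+05·0.00111/27.9 = 5.148.
Step 4 — Bandwidth: Δω = ω₀/Q = 2.514e+04 rad/s; BW = Δω/(2π) = 4000 Hz.

(a) f₀ = 2.06e+04 Hz  (b) Q = 5.148  (c) BW = 4000 Hz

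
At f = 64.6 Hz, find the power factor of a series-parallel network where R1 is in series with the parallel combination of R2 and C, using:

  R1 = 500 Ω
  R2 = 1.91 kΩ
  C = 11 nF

Step 1 — Angular frequency: ω = 2π·f = 2π·64.6 = 405.9 rad/s.
Step 2 — Component impedances:
  R1: Z = R = 500 Ω
  R2: Z = R = 1910 Ω
  C: Z = 1/(jωC) = -j/(ω·C) = 0 - j2.24e+05 Ω
Step 3 — Parallel branch: R2 || C = 1/(1/R2 + 1/C) = 1910 - j16.29 Ω.
Step 4 — Series with R1: Z_total = R1 + (R2 || C) = 2410 - j16.29 Ω = 2410∠-0.4° Ω.
Step 5 — Power factor: PF = cos(φ) = Re(Z)/|Z| = 2410/2410 = 1.
Step 6 — Type: Im(Z) = -16.29 ⇒ leading (phase φ = -0.4°).

PF = 1 (leading, φ = -0.4°)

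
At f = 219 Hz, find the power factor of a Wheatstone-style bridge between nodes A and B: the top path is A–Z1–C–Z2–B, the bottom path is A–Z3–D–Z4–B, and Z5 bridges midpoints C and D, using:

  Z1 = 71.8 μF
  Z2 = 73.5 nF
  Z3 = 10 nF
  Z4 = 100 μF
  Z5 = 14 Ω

Step 1 — Angular frequency: ω = 2π·f = 2π·219 = 1376 rad/s.
Step 2 — Component impedances:
  Z1: Z = 1/(jωC) = -j/(ω·C) = 0 - j10.12 Ω
  Z2: Z = 1/(jωC) = -j/(ω·C) = 0 - j9888 Ω
  Z3: Z = 1/(jωC) = -j/(ω·C) = 0 - j7.267e+04 Ω
  Z4: Z = 1/(jωC) = -j/(ω·C) = 0 - j7.267 Ω
  Z5: Z = R = 14 Ω
Step 3 — Bridge requires nodal analysis (the Z5 bridge couples midpoints C and D, so the two paths cannot be reduced to a simple series/parallel combination). Setting node B to ground and injecting 1 A at node A, the 3-node admittance system at A, C, D solves to V_A = Z_AB = 13.98 - j17.4 Ω = 22.32∠-51.2° Ω.
Step 4 — Power factor: PF = cos(φ) = Re(Z)/|Z| = 13.976/22.321 = 0.6261.
Step 5 — Type: Im(Z) = -17.4 ⇒ leading (phase φ = -51.2°).

PF = 0.6261 (leading, φ = -51.2°)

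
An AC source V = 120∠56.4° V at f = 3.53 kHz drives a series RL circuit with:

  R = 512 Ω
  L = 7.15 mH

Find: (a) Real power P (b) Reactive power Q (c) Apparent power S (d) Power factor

Step 1 — Angular frequency: ω = 2π·f = 2π·3530 = 2.218e+04 rad/s.
Step 2 — Component impedances:
  R: Z = R = 512 Ω
  L: Z = jωL = j·2.218e+04·0.00715 = 0 + j158.6 Ω
Step 3 — Series combination: Z_total = R + L = 512 + j158.6 Ω = 536∠17.2° Ω.
Step 4 — Source phasor: V = 120∠56.4° V = 66.41 + j99.95 V.
Step 5 — Current: I = V / Z = 0.1735 + j0.1415 A = 0.2239∠39.2° A.
Step 6 — Complex power: S = V·I* = 25.66 + j7.949 VA.
Step 7 — Real power: P = Re(S) = 25.66 W.
Step 8 — Reactive power: Q = Im(S) = 7.949 VAR.
Step 9 — Apparent power: |S| = 26.87 VA.
Step 10 — Power factor: PF = P/|S| = 0.9552 (lagging).

(a) P = 25.66 W  (b) Q = 7.949 VAR  (c) S = 26.87 VA  (d) PF = 0.9552 (lagging)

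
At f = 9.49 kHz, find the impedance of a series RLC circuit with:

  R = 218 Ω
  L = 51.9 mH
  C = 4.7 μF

Step 1 — Angular frequency: ω = 2π·f = 2π·9490 = 5.963e+04 rad/s.
Step 2 — Component impedances:
  R: Z = R = 218 Ω
  L: Z = jωL = j·5.963e+04·0.0519 = 0 + j3095 Ω
  C: Z = 1/(jωC) = -j/(ω·C) = 0 - j3.568 Ω
Step 3 — Series combination: Z_total = R + L + C = 218 + j3091 Ω = 3099∠86.0° Ω.

Z = 218 + j3091 Ω = 3099∠86.0° Ω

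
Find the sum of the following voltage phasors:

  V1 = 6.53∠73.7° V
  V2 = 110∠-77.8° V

Step 1 — Convert each phasor to rectangular form:
  V1 = 6.53·(cos(73.7°) + j·sin(73.7°)) = 1.833 + j6.268 V
  V2 = 110·(cos(-77.8°) + j·sin(-77.8°)) = 23.25 - j107.5 V
Step 2 — Sum components: V_total = 25.08 - j101.2 V.
Step 3 — Convert to polar: |V_total| = 104.3 V, ∠V_total = -76.1°.

V_total = 104.3∠-76.1° V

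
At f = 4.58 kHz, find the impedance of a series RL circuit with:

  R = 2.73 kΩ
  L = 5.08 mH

Step 1 — Angular frequency: ω = 2π·f = 2π·4580 = 2.878e+04 rad/s.
Step 2 — Component impedances:
  R: Z = R = 2730 Ω
  L: Z = jωL = j·2.878e+04·0.00508 = 0 + j146.2 Ω
Step 3 — Series combination: Z_total = R + L = 2730 + j146.2 Ω = 2734∠3.1° Ω.

Z = 2730 + j146.2 Ω = 2734∠3.1° Ω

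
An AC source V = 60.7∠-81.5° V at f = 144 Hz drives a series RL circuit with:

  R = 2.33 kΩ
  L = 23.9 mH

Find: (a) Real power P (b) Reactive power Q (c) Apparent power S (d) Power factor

Step 1 — Angular frequency: ω = 2π·f = 2π·144 = 904.8 rad/s.
Step 2 — Component impedances:
  R: Z = R = 2330 Ω
  L: Z = jωL = j·904.8·0.0239 = 0 + j21.62 Ω
Step 3 — Series combination: Z_total = R + L = 2330 + j21.62 Ω = 2330∠0.5° Ω.
Step 4 — Source phasor: V = 60.7∠-81.5° V = 8.972 - j60.03 V.
Step 5 — Current: I = V / Z = 0.003611 - j0.0258 A = 0.02605∠-82.0° A.
Step 6 — Complex power: S = V·I* = 1.581 + j0.01467 VA.
Step 7 — Real power: P = Re(S) = 1.581 W.
Step 8 — Reactive power: Q = Im(S) = 0.01467 VAR.
Step 9 — Apparent power: |S| = 1.581 VA.
Step 10 — Power factor: PF = P/|S| = 1 (lagging).

(a) P = 1.581 W  (b) Q = 0.01467 VAR  (c) S = 1.581 VA  (d) PF = 1 (lagging)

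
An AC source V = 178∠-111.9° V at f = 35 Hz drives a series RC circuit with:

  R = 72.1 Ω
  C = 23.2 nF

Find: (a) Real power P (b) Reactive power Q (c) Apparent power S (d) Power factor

Step 1 — Angular frequency: ω = 2π·f = 2π·35 = 219.9 rad/s.
Step 2 — Component impedances:
  R: Z = R = 72.1 Ω
  C: Z = 1/(jωC) = -j/(ω·C) = 0 - j1.96e+05 Ω
Step 3 — Series combination: Z_total = R + C = 72.1 - j1.96e+05 Ω = 1.96e+05∠-90.0° Ω.
Step 4 — Source phasor: V = 178∠-111.9° V = -66.39 - j165.2 V.
Step 5 — Current: I = V / Z = 0.0008425 - j0.000339 A = 0.0009081∠-21.9° A.
Step 6 — Complex power: S = V·I* = 5.946e-05 - j0.1617 VA.
Step 7 — Real power: P = Re(S) = 5.946e-05 W.
Step 8 — Reactive power: Q = Im(S) = -0.1617 VAR.
Step 9 — Apparent power: |S| = 0.1617 VA.
Step 10 — Power factor: PF = P/|S| = 0.0003679 (leading).

(a) P = 5.946e-05 W  (b) Q = -0.1617 VAR  (c) S = 0.1617 VA  (d) PF = 0.0003679 (leading)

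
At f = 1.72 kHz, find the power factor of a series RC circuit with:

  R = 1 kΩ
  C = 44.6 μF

Step 1 — Angular frequency: ω = 2π·f = 2π·1720 = 1.081e+04 rad/s.
Step 2 — Component impedances:
  R: Z = R = 1000 Ω
  C: Z = 1/(jωC) = -j/(ω·C) = 0 - j2.075 Ω
Step 3 — Series combination: Z_total = R + C = 1000 - j2.075 Ω = 1000∠-0.1° Ω.
Step 4 — Power factor: PF = cos(φ) = Re(Z)/|Z| = 1000/1000 = 1.
Step 5 — Type: Im(Z) = -2.075 ⇒ leading (phase φ = -0.1°).

PF = 1 (leading, φ = -0.1°)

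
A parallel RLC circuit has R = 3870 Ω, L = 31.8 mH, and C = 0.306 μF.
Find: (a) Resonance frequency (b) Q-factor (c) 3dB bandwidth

Step 1 — Resonance: ω₀ = 1/√(LC) = 1/√(0.0318·3.06e-07) = 1.014e+04 rad/s.
Step 2 — f₀ = ω₀/(2π) = 1613 Hz.
Step 3 — Parallel Q: Q = R/(ω₀L) = 3870/(1.014e+04·0.0318) = 12.
Step 4 — Bandwidth: Δω = ω₀/Q = 844.4 rad/s; BW = Δω/(2π) = 134.4 Hz.

(a) f₀ = 1613 Hz  (b) Q = 12  (c) BW = 134.4 Hz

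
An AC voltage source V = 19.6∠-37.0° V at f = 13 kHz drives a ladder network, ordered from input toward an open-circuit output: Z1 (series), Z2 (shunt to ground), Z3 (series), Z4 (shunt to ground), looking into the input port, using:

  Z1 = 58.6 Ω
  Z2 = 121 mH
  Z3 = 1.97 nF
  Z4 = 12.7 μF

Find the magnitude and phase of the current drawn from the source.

Step 1 — Angular frequency: ω = 2π·f = 2π·1.3e+04 = 8.168e+04 rad/s.
Step 2 — Component impedances:
  Z1: Z = R = 58.6 Ω
  Z2: Z = jωL = j·8.168e+04·0.121 = 0 + j9883 Ω
  Z3: Z = 1/(jωC) = -j/(ω·C) = 0 - j6215 Ω
  Z4: Z = 1/(jωC) = -j/(ω·C) = 0 - j0.964 Ω
Step 3 — Ladder network (open output): work backward from the far end, alternating series and parallel combinations. Z_in = 58.6 - j1.675e+04 Ω = 1.675e+04∠-89.8° Ω.
Step 4 — Source phasor: V = 19.6∠-37.0° V = 15.65 - j11.8 V.
Step 5 — Ohm's law: I = V / Z_total = (15.65 - j11.8) / (58.6 - j1.675e+04) = 0.0007076 + j0.0009322 A.
Step 6 — Convert to polar: |I| = 0.00117 A, ∠I = 52.8°.

I = 0.00117∠52.8° A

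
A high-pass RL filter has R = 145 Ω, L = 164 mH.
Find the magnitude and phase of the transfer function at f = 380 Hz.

Step 1 — Angular frequency: ω = 2π·380 = 2388 rad/s.
Step 2 — Transfer function: H(jω) = jωL/(R + jωL).
Step 3 — Numerator jωL = j·391.6; denominator R + jωL = 145 + j391.6.
Step 4 — H = 0.8794 + j0.3257.
Step 5 — Magnitude: |H| = 0.9378 (-0.6 dB); phase: φ = 20.3°.

|H| = 0.9378 (-0.6 dB), φ = 20.3°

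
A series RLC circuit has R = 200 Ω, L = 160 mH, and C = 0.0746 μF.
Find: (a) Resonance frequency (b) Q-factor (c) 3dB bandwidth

Step 1 — Resonance: ω₀ = 1/√(LC) = 1/√(0.16·7.46e-08) = 9153 rad/s.
Step 2 — f₀ = ω₀/(2π) = 1457 Hz.
Step 3 — Series Q: Q = ω₀L/R = 9153·0.16/200 = 7.323.
Step 4 — Bandwidth: Δω = ω₀/Q = 1250 rad/s; BW = Δω/(2π) = 198.9 Hz.

(a) f₀ = 1457 Hz  (b) Q = 7.323  (c) BW = 198.9 Hz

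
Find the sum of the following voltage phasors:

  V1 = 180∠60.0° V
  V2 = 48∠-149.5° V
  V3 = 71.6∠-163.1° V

Step 1 — Convert each phasor to rectangular form:
  V1 = 180·(cos(60.0°) + j·sin(60.0°)) = 90 + j155.9 V
  V2 = 48·(cos(-149.5°) + j·sin(-149.5°)) = -41.36 - j24.36 V
  V3 = 71.6·(cos(-163.1°) + j·sin(-163.1°)) = -68.51 - j20.81 V
Step 2 — Sum components: V_total = -19.87 + j110.7 V.
Step 3 — Convert to polar: |V_total| = 112.5 V, ∠V_total = 100.2°.

V_total = 112.5∠100.2° V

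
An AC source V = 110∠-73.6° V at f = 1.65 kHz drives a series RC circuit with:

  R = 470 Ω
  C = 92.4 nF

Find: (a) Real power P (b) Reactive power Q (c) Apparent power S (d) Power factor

Step 1 — Angular frequency: ω = 2π·f = 2π·1650 = 1.037e+04 rad/s.
Step 2 — Component impedances:
  R: Z = R = 470 Ω
  C: Z = 1/(jωC) = -j/(ω·C) = 0 - j1044 Ω
Step 3 — Series combination: Z_total = R + C = 470 - j1044 Ω = 1145∠-65.8° Ω.
Step 4 — Source phasor: V = 110∠-73.6° V = 31.06 - j105.5 V.
Step 5 — Current: I = V / Z = 0.09519 - j0.0131 A = 0.09608∠-7.8° A.
Step 6 — Complex power: S = V·I* = 4.339 - j9.637 VA.
Step 7 — Real power: P = Re(S) = 4.339 W.
Step 8 — Reactive power: Q = Im(S) = -9.637 VAR.
Step 9 — Apparent power: |S| = 10.57 VA.
Step 10 — Power factor: PF = P/|S| = 0.4105 (leading).

(a) P = 4.339 W  (b) Q = -9.637 VAR  (c) S = 10.57 VA  (d) PF = 0.4105 (leading)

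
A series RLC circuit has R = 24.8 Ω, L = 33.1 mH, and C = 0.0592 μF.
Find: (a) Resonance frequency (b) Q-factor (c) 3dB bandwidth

Step 1 — Resonance: ω₀ = 1/√(LC) = 1/√(0.0331·5.92e-08) = 2.259e+04 rad/s.
Step 2 — f₀ = ω₀/(2π) = 3595 Hz.
Step 3 — Series Q: Q = ω₀L/R = 2.259e+04·0.0331/24.8 = 30.15.
Step 4 — Bandwidth: Δω = ω₀/Q = 749.2 rad/s; BW = Δω/(2π) = 119.2 Hz.

(a) f₀ = 3595 Hz  (b) Q = 30.15  (c) BW = 119.2 Hz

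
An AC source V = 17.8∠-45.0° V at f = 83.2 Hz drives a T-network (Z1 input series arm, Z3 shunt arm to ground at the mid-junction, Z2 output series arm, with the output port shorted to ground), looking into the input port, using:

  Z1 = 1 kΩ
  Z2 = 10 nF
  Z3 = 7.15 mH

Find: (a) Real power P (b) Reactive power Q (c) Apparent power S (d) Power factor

Step 1 — Angular frequency: ω = 2π·f = 2π·83.2 = 522.8 rad/s.
Step 2 — Component impedances:
  Z1: Z = R = 1000 Ω
  Z2: Z = 1/(jωC) = -j/(ω·C) = 0 - j1.913e+05 Ω
  Z3: Z = jωL = j·522.8·0.00715 = 0 + j3.738 Ω
Step 3 — With the output port shorted to ground, the output series arm Z2 runs from the junction to ground; the shunt arm Z3 also runs from the junction to ground. They appear in parallel: Z3 || Z2 = 0 + j3.738 Ω.
Step 4 — Series with input arm Z1: Z_in = Z1 + (Z3 || Z2) = 1000 + j3.738 Ω = 1000∠0.2° Ω.
Step 5 — Source phasor: V = 17.8∠-45.0° V = 12.59 - j12.59 V.
Step 6 — Current: I = V / Z = 0.01254 - j0.01263 A = 0.0178∠-45.2° A.
Step 7 — Complex power: S = V·I* = 0.3168 + j0.001184 VA.
Step 8 — Real power: P = Re(S) = 0.3168 W.
Step 9 — Reactive power: Q = Im(S) = 0.001184 VAR.
Step 10 — Apparent power: |S| = 0.3168 VA.
Step 11 — Power factor: PF = P/|S| = 1 (lagging).

(a) P = 0.3168 W  (b) Q = 0.001184 VAR  (c) S = 0.3168 VA  (d) PF = 1 (lagging)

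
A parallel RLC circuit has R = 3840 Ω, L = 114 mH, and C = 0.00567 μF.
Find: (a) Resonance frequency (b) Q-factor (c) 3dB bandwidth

Step 1 — Resonance: ω₀ = 1/√(LC) = 1/√(0.114·5.67e-09) = 3.933e+04 rad/s.
Step 2 — f₀ = ω₀/(2π) = 6260 Hz.
Step 3 — Parallel Q: Q = R/(ω₀L) = 3840/(3.933e+04·0.114) = 0.8564.
Step 4 — Bandwidth: Δω = ω₀/Q = 4.593e+04 rad/s; BW = Δω/(2π) = 7310 Hz.

(a) f₀ = 6260 Hz  (b) Q = 0.8564  (c) BW = 7310 Hz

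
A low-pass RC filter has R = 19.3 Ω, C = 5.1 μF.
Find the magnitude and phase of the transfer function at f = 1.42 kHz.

Step 1 — Angular frequency: ω = 2π·1420 = 8922 rad/s.
Step 2 — Transfer function: H(jω) = 1/(1 + jωRC).
Step 3 — Denominator: 1 + jωRC = 1 + j·8922·19.3·5.1e-06 = 1 + j0.8782.
Step 4 — H = 0.5646 - j0.4958.
Step 5 — Magnitude: |H| = 0.7514 (-2.5 dB); phase: φ = -41.3°.

|H| = 0.7514 (-2.5 dB), φ = -41.3°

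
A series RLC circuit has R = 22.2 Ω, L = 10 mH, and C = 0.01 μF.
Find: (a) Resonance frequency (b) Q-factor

Step 1 — Resonance condition Im(Z)=0 gives ω₀ = 1/√(LC).
Step 2 — ω₀ = 1/√(0.01·1e-08) = 1e+05 rad/s.
Step 3 — f₀ = ω₀/(2π) = 1.592e+04 Hz.
Step 4 — Series Q: Q = ω₀L/R = 1e+05·0.01/22.2 = 45.05.

(a) f₀ = 1.592e+04 Hz  (b) Q = 45.05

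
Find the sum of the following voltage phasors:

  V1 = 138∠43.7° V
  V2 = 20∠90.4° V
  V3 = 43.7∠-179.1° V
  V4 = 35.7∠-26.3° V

Step 1 — Convert each phasor to rectangular form:
  V1 = 138·(cos(43.7°) + j·sin(43.7°)) = 99.77 + j95.34 V
  V2 = 20·(cos(90.4°) + j·sin(90.4°)) = -0.1396 + j20 V
  V3 = 43.7·(cos(-179.1°) + j·sin(-179.1°)) = -43.69 - j0.6864 V
  V4 = 35.7·(cos(-26.3°) + j·sin(-26.3°)) = 32 - j15.82 V
Step 2 — Sum components: V_total = 87.94 + j98.84 V.
Step 3 — Convert to polar: |V_total| = 132.3 V, ∠V_total = 48.3°.

V_total = 132.3∠48.3° V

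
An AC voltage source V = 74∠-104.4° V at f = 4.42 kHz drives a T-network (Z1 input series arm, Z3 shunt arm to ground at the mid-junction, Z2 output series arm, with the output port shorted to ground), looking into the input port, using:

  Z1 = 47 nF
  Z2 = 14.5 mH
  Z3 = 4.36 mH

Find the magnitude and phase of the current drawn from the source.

Step 1 — Angular frequency: ω = 2π·f = 2π·4420 = 2.777e+04 rad/s.
Step 2 — Component impedances:
  Z1: Z = 1/(jωC) = -j/(ω·C) = 0 - j766.1 Ω
  Z2: Z = jωL = j·2.777e+04·0.0145 = 0 + j402.7 Ω
  Z3: Z = jωL = j·2.777e+04·0.00436 = 0 + j121.1 Ω
Step 3 — With the output port shorted to ground, the output series arm Z2 runs from the junction to ground; the shunt arm Z3 also runs from the junction to ground. They appear in parallel: Z3 || Z2 = 0 + j93.09 Ω.
Step 4 — Series with input arm Z1: Z_in = Z1 + (Z3 || Z2) = 0 - j673 Ω = 673∠-90.0° Ω.
Step 5 — Source phasor: V = 74∠-104.4° V = -18.4 - j71.68 V.
Step 6 — Ohm's law: I = V / Z_total = (-18.4 - j71.68) / (0 - j673) = 0.1065 - j0.02734 A.
Step 7 — Convert to polar: |I| = 0.11 A, ∠I = -14.4°.

I = 0.11∠-14.4° A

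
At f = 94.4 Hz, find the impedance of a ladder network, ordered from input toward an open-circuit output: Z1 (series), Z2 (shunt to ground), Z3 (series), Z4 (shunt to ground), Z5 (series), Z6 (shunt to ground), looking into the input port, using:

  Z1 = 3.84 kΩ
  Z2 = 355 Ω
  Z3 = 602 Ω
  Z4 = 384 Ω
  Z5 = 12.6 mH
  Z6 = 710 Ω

Step 1 — Angular frequency: ω = 2π·f = 2π·94.4 = 593.1 rad/s.
Step 2 — Component impedances:
  Z1: Z = R = 3840 Ω
  Z2: Z = R = 355 Ω
  Z3: Z = R = 602 Ω
  Z4: Z = R = 384 Ω
  Z5: Z = jωL = j·593.1·0.0126 = 0 + j7.473 Ω
  Z6: Z = R = 710 Ω
Step 3 — Ladder network (open output): work backward from the far end, alternating series and parallel combinations. Z_in = 4091 + j0.07975 Ω = 4091∠0.0° Ω.

Z = 4091 + j0.07975 Ω = 4091∠0.0° Ω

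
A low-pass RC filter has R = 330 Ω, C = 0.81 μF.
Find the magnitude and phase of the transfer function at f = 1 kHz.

Step 1 — Angular frequency: ω = 2π·1000 = 6283 rad/s.
Step 2 — Transfer function: H(jω) = 1/(1 + jωRC).
Step 3 — Denominator: 1 + jωRC = 1 + j·6283·330·8.1e-07 = 1 + j1.679.
Step 4 — H = 0.2617 - j0.4396.
Step 5 — Magnitude: |H| = 0.5116 (-5.8 dB); phase: φ = -59.2°.

|H| = 0.5116 (-5.8 dB), φ = -59.2°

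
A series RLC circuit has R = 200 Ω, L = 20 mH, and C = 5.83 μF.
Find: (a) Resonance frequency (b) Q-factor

Step 1 — Resonance condition Im(Z)=0 gives ω₀ = 1/√(LC).
Step 2 — ω₀ = 1/√(0.02·5.83e-06) = 2929 rad/s.
Step 3 — f₀ = ω₀/(2π) = 466.1 Hz.
Step 4 — Series Q: Q = ω₀L/R = 2929·0.02/200 = 0.2929.

(a) f₀ = 466.1 Hz  (b) Q = 0.2929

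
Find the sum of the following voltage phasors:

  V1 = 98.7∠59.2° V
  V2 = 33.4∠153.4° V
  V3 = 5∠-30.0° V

Step 1 — Convert each phasor to rectangular form:
  V1 = 98.7·(cos(59.2°) + j·sin(59.2°)) = 50.54 + j84.78 V
  V2 = 33.4·(cos(153.4°) + j·sin(153.4°)) = -29.86 + j14.96 V
  V3 = 5·(cos(-30.0°) + j·sin(-30.0°)) = 4.33 - j2.5 V
Step 2 — Sum components: V_total = 25 + j97.23 V.
Step 3 — Convert to polar: |V_total| = 100.4 V, ∠V_total = 75.6°.

V_total = 100.4∠75.6° V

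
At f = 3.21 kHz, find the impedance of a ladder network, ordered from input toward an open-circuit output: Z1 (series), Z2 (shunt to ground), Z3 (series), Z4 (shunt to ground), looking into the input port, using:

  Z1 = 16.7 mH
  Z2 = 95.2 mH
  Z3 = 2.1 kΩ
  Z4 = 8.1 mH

Step 1 — Angular frequency: ω = 2π·f = 2π·3210 = 2.017e+04 rad/s.
Step 2 — Component impedances:
  Z1: Z = jωL = j·2.017e+04·0.0167 = 0 + j336.8 Ω
  Z2: Z = jωL = j·2.017e+04·0.0952 = 0 + j1920 Ω
  Z3: Z = R = 2100 Ω
  Z4: Z = jωL = j·2.017e+04·0.0081 = 0 + j163.4 Ω
Step 3 — Ladder network (open output): work backward from the far end, alternating series and parallel combinations. Z_in = 884.7 + j1379 Ω = 1639∠57.3° Ω.

Z = 884.7 + j1379 Ω = 1639∠57.3° Ω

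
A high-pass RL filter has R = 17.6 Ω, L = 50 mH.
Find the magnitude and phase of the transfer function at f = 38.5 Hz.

Step 1 — Angular frequency: ω = 2π·38.5 = 241.9 rad/s.
Step 2 — Transfer function: H(jω) = jωL/(R + jωL).
Step 3 — Numerator jωL = j·12.1; denominator R + jωL = 17.6 + j12.1.
Step 4 — H = 0.3208 + j0.4668.
Step 5 — Magnitude: |H| = 0.5664 (-4.9 dB); phase: φ = 55.5°.

|H| = 0.5664 (-4.9 dB), φ = 55.5°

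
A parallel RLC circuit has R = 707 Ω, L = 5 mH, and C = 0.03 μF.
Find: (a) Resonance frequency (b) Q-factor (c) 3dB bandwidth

Step 1 — Resonance: ω₀ = 1/√(LC) = 1/√(0.005·3e-08) = 8.165e+04 rad/s.
Step 2 — f₀ = ω₀/(2π) = 1.299e+04 Hz.
Step 3 — Parallel Q: Q = R/(ω₀L) = 707/(8.165e+04·0.005) = 1.732.
Step 4 — Bandwidth: Δω = ω₀/Q = 4.715e+04 rad/s; BW = Δω/(2π) = 7504 Hz.

(a) f₀ = 1.299e+04 Hz  (b) Q = 1.732  (c) BW = 7504 Hz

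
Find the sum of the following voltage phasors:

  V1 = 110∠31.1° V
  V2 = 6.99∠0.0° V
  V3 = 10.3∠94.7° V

Step 1 — Convert each phasor to rectangular form:
  V1 = 110·(cos(31.1°) + j·sin(31.1°)) = 94.19 + j56.82 V
  V2 = 6.99·(cos(0.0°) + j·sin(0.0°)) = 6.99 V
  V3 = 10.3·(cos(94.7°) + j·sin(94.7°)) = -0.844 + j10.27 V
Step 2 — Sum components: V_total = 100.3 + j67.08 V.
Step 3 — Convert to polar: |V_total| = 120.7 V, ∠V_total = 33.8°.

V_total = 120.7∠33.8° V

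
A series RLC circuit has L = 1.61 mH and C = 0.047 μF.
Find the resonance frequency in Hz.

Step 1 — Resonance condition Im(Z)=0 gives ω₀ = 1/√(LC).
Step 2 — ω₀ = 1/√(0.00161·4.7e-08) = 1.15e+05 rad/s.
Step 3 — f₀ = ω₀/(2π) = 1.83e+04 Hz.

f₀ = 1.83e+04 Hz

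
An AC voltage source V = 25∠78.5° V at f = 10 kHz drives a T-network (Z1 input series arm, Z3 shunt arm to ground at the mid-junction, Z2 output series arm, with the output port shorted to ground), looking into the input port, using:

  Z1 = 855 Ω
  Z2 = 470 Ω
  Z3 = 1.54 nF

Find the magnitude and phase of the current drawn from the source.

Step 1 — Angular frequency: ω = 2π·f = 2π·1e+04 = 6.283e+04 rad/s.
Step 2 — Component impedances:
  Z1: Z = R = 855 Ω
  Z2: Z = R = 470 Ω
  Z3: Z = 1/(jωC) = -j/(ω·C) = 0 - j1.033e+04 Ω
Step 3 — With the output port shorted to ground, the output series arm Z2 runs from the junction to ground; the shunt arm Z3 also runs from the junction to ground. They appear in parallel: Z3 || Z2 = 469 - j21.33 Ω.
Step 4 — Series with input arm Z1: Z_in = Z1 + (Z3 || Z2) = 1324 - j21.33 Ω = 1324∠-0.9° Ω.
Step 5 — Source phasor: V = 25∠78.5° V = 4.984 + j24.5 V.
Step 6 — Ohm's law: I = V / Z_total = (4.984 + j24.5) / (1324 - j21.33) = 0.003465 + j0.01856 A.
Step 7 — Convert to polar: |I| = 0.01888 A, ∠I = 79.4°.

I = 0.01888∠79.4° A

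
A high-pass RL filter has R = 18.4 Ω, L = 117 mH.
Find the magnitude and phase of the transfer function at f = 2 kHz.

Step 1 — Angular frequency: ω = 2π·2000 = 1.257e+04 rad/s.
Step 2 — Transfer function: H(jω) = jωL/(R + jωL).
Step 3 — Numerator jωL = j·1470; denominator R + jωL = 18.4 + j1470.
Step 4 — H = 0.9998 + j0.01251.
Step 5 — Magnitude: |H| = 0.9999 (-0.0 dB); phase: φ = 0.7°.

|H| = 0.9999 (-0.0 dB), φ = 0.7°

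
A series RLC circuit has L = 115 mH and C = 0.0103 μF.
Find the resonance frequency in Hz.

Step 1 — Resonance condition Im(Z)=0 gives ω₀ = 1/√(LC).
Step 2 — ω₀ = 1/√(0.115·1.03e-08) = 2.906e+04 rad/s.
Step 3 — f₀ = ω₀/(2π) = 4624 Hz.

f₀ = 4624 Hz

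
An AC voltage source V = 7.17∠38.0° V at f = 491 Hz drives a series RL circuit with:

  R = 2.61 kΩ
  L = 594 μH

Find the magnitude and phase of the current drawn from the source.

Step 1 — Angular frequency: ω = 2π·f = 2π·491 = 3085 rad/s.
Step 2 — Component impedances:
  R: Z = R = 2610 Ω
  L: Z = jωL = j·3085·0.000594 = 0 + j1.833 Ω
Step 3 — Series combination: Z_total = R + L = 2610 + j1.833 Ω = 2610∠0.0° Ω.
Step 4 — Source phasor: V = 7.17∠38.0° V = 5.65 + j4.414 V.
Step 5 — Ohm's law: I = V / Z_total = (5.65 + j4.414) / (2610 + j1.833) = 0.002166 + j0.00169 A.
Step 6 — Convert to polar: |I| = 0.002747 A, ∠I = 38.0°.

I = 0.002747∠38.0° A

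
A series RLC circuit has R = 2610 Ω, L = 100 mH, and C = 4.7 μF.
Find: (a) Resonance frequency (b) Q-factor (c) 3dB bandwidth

Step 1 — Resonance condition Im(Z)=0 gives ω₀ = 1/√(LC).
Step 2 — ω₀ = 1/√(0.1·4.7e-06) = 1459 rad/s.
Step 3 — f₀ = ω₀/(2π) = 232.2 Hz.
Step 4 — Series Q: Q = ω₀L/R = 1459·0.1/2610 = 0.05589.
Step 5 — 3dB bandwidth: Δω = ω₀/Q = 2.61e+04 rad/s; BW = Δω/(2π) = 4154 Hz.

(a) f₀ = 232.2 Hz  (b) Q = 0.05589  (c) BW = 4154 Hz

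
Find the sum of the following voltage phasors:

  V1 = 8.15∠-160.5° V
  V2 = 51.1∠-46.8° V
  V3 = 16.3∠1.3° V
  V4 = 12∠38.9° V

Step 1 — Convert each phasor to rectangular form:
  V1 = 8.15·(cos(-160.5°) + j·sin(-160.5°)) = -7.683 - j2.721 V
  V2 = 51.1·(cos(-46.8°) + j·sin(-46.8°)) = 34.98 - j37.25 V
  V3 = 16.3·(cos(1.3°) + j·sin(1.3°)) = 16.3 + j0.3698 V
  V4 = 12·(cos(38.9°) + j·sin(38.9°)) = 9.339 + j7.536 V
Step 2 — Sum components: V_total = 52.93 - j32.07 V.
Step 3 — Convert to polar: |V_total| = 61.89 V, ∠V_total = -31.2°.

V_total = 61.89∠-31.2° V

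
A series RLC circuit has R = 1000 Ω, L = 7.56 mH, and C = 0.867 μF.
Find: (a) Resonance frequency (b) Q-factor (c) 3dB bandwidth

Step 1 — Resonance condition Im(Z)=0 gives ω₀ = 1/√(LC).
Step 2 — ω₀ = 1/√(0.00756·8.67e-07) = 1.235e+04 rad/s.
Step 3 — f₀ = ω₀/(2π) = 1966 Hz.
Step 4 — Series Q: Q = ω₀L/R = 1.235e+04·0.00756/1000 = 0.09338.
Step 5 — 3dB bandwidth: Δω = ω₀/Q = 1.323e+05 rad/s; BW = Δω/(2π) = 2.105e+04 Hz.

(a) f₀ = 1966 Hz  (b) Q = 0.09338  (c) BW = 2.105e+04 Hz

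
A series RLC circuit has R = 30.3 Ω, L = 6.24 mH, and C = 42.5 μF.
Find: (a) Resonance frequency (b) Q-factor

Step 1 — Resonance condition Im(Z)=0 gives ω₀ = 1/√(LC).
Step 2 — ω₀ = 1/√(0.00624·4.25e-05) = 1942 rad/s.
Step 3 — f₀ = ω₀/(2π) = 309.1 Hz.
Step 4 — Series Q: Q = ω₀L/R = 1942·0.00624/30.3 = 0.3999.

(a) f₀ = 309.1 Hz  (b) Q = 0.3999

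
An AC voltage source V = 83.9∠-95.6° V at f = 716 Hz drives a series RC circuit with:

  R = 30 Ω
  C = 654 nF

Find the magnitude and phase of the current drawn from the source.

Step 1 — Angular frequency: ω = 2π·f = 2π·716 = 4499 rad/s.
Step 2 — Component impedances:
  R: Z = R = 30 Ω
  C: Z = 1/(jωC) = -j/(ω·C) = 0 - j339.9 Ω
Step 3 — Series combination: Z_total = R + C = 30 - j339.9 Ω = 341.2∠-85.0° Ω.
Step 4 — Source phasor: V = 83.9∠-95.6° V = -8.187 - j83.5 V.
Step 5 — Ohm's law: I = V / Z_total = (-8.187 - j83.5) / (30 - j339.9) = 0.2417 - j0.04542 A.
Step 6 — Convert to polar: |I| = 0.2459 A, ∠I = -10.6°.

I = 0.2459∠-10.6° A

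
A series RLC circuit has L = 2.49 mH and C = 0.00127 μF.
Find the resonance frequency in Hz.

Step 1 — Resonance condition Im(Z)=0 gives ω₀ = 1/√(LC).
Step 2 — ω₀ = 1/√(0.00249·1.27e-09) = 5.623e+05 rad/s.
Step 3 — f₀ = ω₀/(2π) = 8.95e+04 Hz.

f₀ = 8.95e+04 Hz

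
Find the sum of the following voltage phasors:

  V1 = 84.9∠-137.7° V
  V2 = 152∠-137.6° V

Step 1 — Convert each phasor to rectangular form:
  V1 = 84.9·(cos(-137.7°) + j·sin(-137.7°)) = -62.79 - j57.14 V
  V2 = 152·(cos(-137.6°) + j·sin(-137.6°)) = -112.2 - j102.5 V
Step 2 — Sum components: V_total = -175 - j159.6 V.
Step 3 — Convert to polar: |V_total| = 236.9 V, ∠V_total = -137.6°.

V_total = 236.9∠-137.6° V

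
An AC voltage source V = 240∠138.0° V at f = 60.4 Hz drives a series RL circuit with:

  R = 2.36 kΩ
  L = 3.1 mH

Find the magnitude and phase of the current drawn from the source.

Step 1 — Angular frequency: ω = 2π·f = 2π·60.4 = 379.5 rad/s.
Step 2 — Component impedances:
  R: Z = R = 2360 Ω
  L: Z = jωL = j·379.5·0.0031 = 0 + j1.176 Ω
Step 3 — Series combination: Z_total = R + L = 2360 + j1.176 Ω = 2360∠0.0° Ω.
Step 4 — Source phasor: V = 240∠138.0° V = -178.4 + j160.6 V.
Step 5 — Ohm's law: I = V / Z_total = (-178.4 + j160.6) / (2360 + j1.176) = -0.07554 + j0.06808 A.
Step 6 — Convert to polar: |I| = 0.1017 A, ∠I = 138.0°.

I = 0.1017∠138.0° A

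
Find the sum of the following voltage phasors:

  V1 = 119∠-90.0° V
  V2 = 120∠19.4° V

Step 1 — Convert each phasor to rectangular form:
  V1 = 119·(cos(-90.0°) + j·sin(-90.0°)) = 0 - j119 V
  V2 = 120·(cos(19.4°) + j·sin(19.4°)) = 113.2 + j39.86 V
Step 2 — Sum components: V_total = 113.2 - j79.14 V.
Step 3 — Convert to polar: |V_total| = 138.1 V, ∠V_total = -35.0°.

V_total = 138.1∠-35.0° V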